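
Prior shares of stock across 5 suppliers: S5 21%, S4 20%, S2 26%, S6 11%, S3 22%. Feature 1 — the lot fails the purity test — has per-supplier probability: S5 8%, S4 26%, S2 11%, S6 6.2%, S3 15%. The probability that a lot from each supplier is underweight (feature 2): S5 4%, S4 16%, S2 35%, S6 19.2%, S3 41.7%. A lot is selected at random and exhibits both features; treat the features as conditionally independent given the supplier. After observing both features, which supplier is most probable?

S3

Prior × likelihood for each hypothesis:
  S5: 0.21 × 0.08 × 0.04 = 0.000672
  S4: 0.2 × 0.26 × 0.16 = 0.00832
  S2: 0.26 × 0.11 × 0.35 = 0.01001
  S6: 0.11 × 0.062 × 0.192 = 0.00130944
  S3: 0.22 × 0.15 × 0.417 = 0.013761
Sum = 0.03407244.
Largest term belongs to S3, so S3 is most probable.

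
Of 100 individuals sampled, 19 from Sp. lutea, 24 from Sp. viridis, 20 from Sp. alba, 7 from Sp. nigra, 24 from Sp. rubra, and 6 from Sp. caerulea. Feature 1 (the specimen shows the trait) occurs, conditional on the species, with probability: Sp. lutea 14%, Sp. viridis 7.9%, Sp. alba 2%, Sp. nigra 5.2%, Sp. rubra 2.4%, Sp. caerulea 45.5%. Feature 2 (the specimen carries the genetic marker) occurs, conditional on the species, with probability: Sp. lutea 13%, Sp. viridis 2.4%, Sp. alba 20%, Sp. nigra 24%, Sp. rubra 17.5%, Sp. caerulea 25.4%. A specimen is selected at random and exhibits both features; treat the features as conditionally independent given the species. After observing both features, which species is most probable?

Sp. caerulea

By Bayes' rule, posterior ∝ prior × likelihood:
  Sp. lutea: 0.19 × 0.14 × 0.13 = 0.003458
  Sp. viridis: 0.24 × 0.079 × 0.024 = 0.00045504
  Sp. alba: 0.2 × 0.02 × 0.2 = 0.0008
  Sp. nigra: 0.07 × 0.052 × 0.24 = 0.0008736
  Sp. rubra: 0.24 × 0.024 × 0.175 = 0.001008
  Sp. caerulea: 0.06 × 0.455 × 0.254 = 0.0069342
Normalizing constant = 0.01352884.
Largest term belongs to Sp. caerulea, so Sp. caerulea is most probable.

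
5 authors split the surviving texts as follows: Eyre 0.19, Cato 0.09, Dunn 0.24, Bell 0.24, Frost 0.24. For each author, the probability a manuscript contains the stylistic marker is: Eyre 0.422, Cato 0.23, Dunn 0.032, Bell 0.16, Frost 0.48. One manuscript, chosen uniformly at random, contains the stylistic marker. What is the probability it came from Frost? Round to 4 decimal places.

0.4394

Unnormalized posteriors (prior × likelihood):
  Eyre: 0.19 × 0.422 = 0.08018
  Cato: 0.09 × 0.23 = 0.0207
  Dunn: 0.24 × 0.032 = 0.00768
  Bell: 0.24 × 0.16 = 0.0384
  Frost: 0.24 × 0.48 = 0.1152
Sum = 0.26216.
P(Frost | evidence) = 0.1152 / 0.26216 ≈ 0.4394.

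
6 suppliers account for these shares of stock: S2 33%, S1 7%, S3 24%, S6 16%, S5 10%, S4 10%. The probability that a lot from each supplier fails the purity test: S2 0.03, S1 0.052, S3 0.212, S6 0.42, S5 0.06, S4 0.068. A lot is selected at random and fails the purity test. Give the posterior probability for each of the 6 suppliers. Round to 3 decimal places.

S2 0.069, S1 0.025, S3 0.352, S6 0.465, S5 0.042, S4 0.047

Prior × likelihood for each hypothesis:
  S2: 0.33 × 0.03 = 0.0099
  S1: 0.07 × 0.052 = 0.00364
  S3: 0.24 × 0.212 = 0.05088
  S6: 0.16 × 0.42 = 0.0672
  S5: 0.1 × 0.06 = 0.006
  S4: 0.1 × 0.068 = 0.0068
Total = 0.14442.
P(S2 | off-spec) = 0.0099/0.14442 ≈ 0.069
P(S1 | off-spec) = 0.00364/0.14442 ≈ 0.025
P(S3 | off-spec) = 0.05088/0.14442 ≈ 0.352
P(S6 | off-spec) = 0.0672/0.14442 ≈ 0.465
P(S5 | off-spec) = 0.006/0.14442 ≈ 0.042
P(S4 | off-spec) = 0.0068/0.14442 ≈ 0.047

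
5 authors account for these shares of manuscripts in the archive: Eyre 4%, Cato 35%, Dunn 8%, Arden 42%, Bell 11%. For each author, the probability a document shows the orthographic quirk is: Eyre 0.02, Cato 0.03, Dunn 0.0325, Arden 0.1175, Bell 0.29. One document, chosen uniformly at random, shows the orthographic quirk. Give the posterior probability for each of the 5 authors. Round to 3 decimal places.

Eyre 0.008, Cato 0.110, Dunn 0.027, Arden 0.519, Bell 0.335

By Bayes' rule, posterior ∝ prior × likelihood:
  Eyre: 0.04 × 0.02 = 0.0008
  Cato: 0.35 × 0.03 = 0.0105
  Dunn: 0.08 × 0.0325 = 0.0026
  Arden: 0.42 × 0.1175 = 0.04935
  Bell: 0.11 × 0.29 = 0.0319
Total = 0.09515.
P(Eyre | quirk) = 0.0008/0.09515 ≈ 0.008
P(Cato | quirk) = 0.0105/0.09515 ≈ 0.110
P(Dunn | quirk) = 0.0026/0.09515 ≈ 0.027
P(Arden | quirk) = 0.04935/0.09515 ≈ 0.519
P(Bell | quirk) = 0.0319/0.09515 ≈ 0.335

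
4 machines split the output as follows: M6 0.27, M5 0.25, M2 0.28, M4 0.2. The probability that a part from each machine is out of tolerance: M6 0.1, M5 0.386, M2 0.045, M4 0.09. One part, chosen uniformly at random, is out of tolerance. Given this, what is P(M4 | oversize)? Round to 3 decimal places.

By Bayes' rule, posterior ∝ prior × likelihood:
  M6: 0.27 × 0.1 = 0.027
  M5: 0.25 × 0.386 = 0.0965
  M2: 0.28 × 0.045 = 0.0126
  M4: 0.2 × 0.09 = 0.018
Total = 0.1541.
P(M4 | evidence) = 0.018 / 0.1541 ≈ 0.117.

0.117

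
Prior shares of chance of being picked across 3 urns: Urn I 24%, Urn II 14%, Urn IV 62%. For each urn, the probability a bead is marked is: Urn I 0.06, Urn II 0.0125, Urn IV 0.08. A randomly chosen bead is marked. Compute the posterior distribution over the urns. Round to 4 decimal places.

Urn I 0.2190, Urn II 0.0266, Urn IV 0.7544

By Bayes' rule, posterior ∝ prior × likelihood:
  Urn I: 0.24 × 0.06 = 0.0144
  Urn II: 0.14 × 0.0125 = 0.00175
  Urn IV: 0.62 × 0.08 = 0.0496
Total = 0.06575.
P(Urn I | marked) = 0.0144/0.06575 ≈ 0.2190
P(Urn II | marked) = 0.00175/0.06575 ≈ 0.0266
P(Urn IV | marked) = 0.0496/0.06575 ≈ 0.7544
(Check: 0.2190+0.0266+0.7544 = 1.0000.)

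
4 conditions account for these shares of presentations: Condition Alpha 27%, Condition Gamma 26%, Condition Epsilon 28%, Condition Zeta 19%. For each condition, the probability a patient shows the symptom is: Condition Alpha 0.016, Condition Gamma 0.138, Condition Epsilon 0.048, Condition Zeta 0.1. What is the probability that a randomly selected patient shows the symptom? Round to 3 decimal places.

By Bayes' rule, posterior ∝ prior × likelihood:
  Condition Alpha: 0.27 × 0.016 = 0.00432
  Condition Gamma: 0.26 × 0.138 = 0.03588
  Condition Epsilon: 0.28 × 0.048 = 0.01344
  Condition Zeta: 0.19 × 0.1 = 0.019
P(symptomatic) = 0.00432 + 0.03588 + 0.01344 + 0.019 = 0.07264 → 0.073.

0.073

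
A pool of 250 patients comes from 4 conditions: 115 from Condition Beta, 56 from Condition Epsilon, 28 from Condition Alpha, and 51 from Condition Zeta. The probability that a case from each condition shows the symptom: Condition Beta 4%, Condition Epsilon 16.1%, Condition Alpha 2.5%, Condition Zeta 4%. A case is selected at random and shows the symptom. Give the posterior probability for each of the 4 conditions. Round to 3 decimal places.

Condition Beta 0.281, Condition Epsilon 0.551, Condition Alpha 0.043, Condition Zeta 0.125

By Bayes' rule, posterior ∝ prior × likelihood:
  Condition Beta: 0.46 × 0.04 = 0.0184
  Condition Epsilon: 0.224 × 0.161 = 0.036064
  Condition Alpha: 0.112 × 0.025 = 0.0028
  Condition Zeta: 0.204 × 0.04 = 0.00816
Total = 0.065424.
P(Condition Beta | symptomatic) = 0.0184/0.065424 ≈ 0.281
P(Condition Epsilon | symptomatic) = 0.036064/0.065424 ≈ 0.551
P(Condition Alpha | symptomatic) = 0.0028/0.065424 ≈ 0.043
P(Condition Zeta | symptomatic) = 0.00816/0.065424 ≈ 0.125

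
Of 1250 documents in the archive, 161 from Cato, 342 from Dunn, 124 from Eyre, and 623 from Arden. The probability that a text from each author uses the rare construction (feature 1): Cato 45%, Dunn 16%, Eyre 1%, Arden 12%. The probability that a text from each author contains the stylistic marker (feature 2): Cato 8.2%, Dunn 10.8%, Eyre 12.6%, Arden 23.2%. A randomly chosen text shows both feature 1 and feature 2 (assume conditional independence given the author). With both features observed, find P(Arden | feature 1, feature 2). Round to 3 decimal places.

Compute prior × likelihood for every hypothesis:
  Cato: 0.1288 × 0.45 × 0.082 = 0.00475272
  Dunn: 0.2736 × 0.16 × 0.108 = 0.004727808
  Eyre: 0.0992 × 0.01 × 0.126 = 0.000124992
  Arden: 0.4984 × 0.12 × 0.232 = 0.013875456
Sum = 0.023480976.
P(Arden | evidence) = 0.013875456 / 0.023480976 ≈ 0.591.

0.591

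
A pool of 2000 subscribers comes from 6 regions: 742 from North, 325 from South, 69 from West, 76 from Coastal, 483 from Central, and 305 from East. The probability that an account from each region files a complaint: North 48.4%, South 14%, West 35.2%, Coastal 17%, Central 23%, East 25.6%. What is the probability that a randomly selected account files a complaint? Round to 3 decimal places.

Unnormalized posteriors (prior × likelihood):
  North: 0.371 × 0.484 = 0.179564
  South: 0.1625 × 0.14 = 0.02275
  West: 0.0345 × 0.352 = 0.012144
  Coastal: 0.038 × 0.17 = 0.00646
  Central: 0.2415 × 0.23 = 0.055545
  East: 0.1525 × 0.256 = 0.03904
P(complaint) = 0.179564 + 0.02275 + 0.012144 + 0.00646 + 0.055545 + 0.03904 = 0.315503 → 0.316.

0.316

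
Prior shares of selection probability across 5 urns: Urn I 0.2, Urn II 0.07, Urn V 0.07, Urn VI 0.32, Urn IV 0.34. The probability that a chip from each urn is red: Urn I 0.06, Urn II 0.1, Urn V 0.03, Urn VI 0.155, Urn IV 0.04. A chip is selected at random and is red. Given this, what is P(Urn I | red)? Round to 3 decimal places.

0.142

Compute prior × likelihood for every hypothesis:
  Urn I: 0.2 × 0.06 = 0.012
  Urn II: 0.07 × 0.1 = 0.007
  Urn V: 0.07 × 0.03 = 0.0021
  Urn VI: 0.32 × 0.155 = 0.0496
  Urn IV: 0.34 × 0.04 = 0.0136
Total = 0.0843.
P(Urn I | evidence) = 0.012 / 0.0843 ≈ 0.142.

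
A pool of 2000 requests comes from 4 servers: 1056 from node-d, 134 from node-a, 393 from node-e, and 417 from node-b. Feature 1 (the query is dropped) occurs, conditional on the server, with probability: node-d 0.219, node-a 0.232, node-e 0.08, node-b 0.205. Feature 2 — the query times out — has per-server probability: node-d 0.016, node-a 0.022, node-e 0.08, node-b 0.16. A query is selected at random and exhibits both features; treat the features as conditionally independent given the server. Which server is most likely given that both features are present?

By Bayes' rule, posterior ∝ prior × likelihood:
  node-d: 0.528 × 0.219 × 0.016 = 0.001850112
  node-a: 0.067 × 0.232 × 0.022 = 0.000341968
  node-e: 0.1965 × 0.08 × 0.08 = 0.0012576
  node-b: 0.2085 × 0.205 × 0.16 = 0.0068388
Total = 0.01028848.
Largest term belongs to node-b, so node-b is most probable.

node-b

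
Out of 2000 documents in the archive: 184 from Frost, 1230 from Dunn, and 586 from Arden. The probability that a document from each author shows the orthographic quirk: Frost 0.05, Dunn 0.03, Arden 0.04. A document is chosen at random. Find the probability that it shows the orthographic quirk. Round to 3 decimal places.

0.035

Compute prior × likelihood for every hypothesis:
  Frost: 0.092 × 0.05 = 0.0046
  Dunn: 0.615 × 0.03 = 0.01845
  Arden: 0.293 × 0.04 = 0.01172
P(quirk) = 0.0046 + 0.01845 + 0.01172 = 0.03477 → 0.035.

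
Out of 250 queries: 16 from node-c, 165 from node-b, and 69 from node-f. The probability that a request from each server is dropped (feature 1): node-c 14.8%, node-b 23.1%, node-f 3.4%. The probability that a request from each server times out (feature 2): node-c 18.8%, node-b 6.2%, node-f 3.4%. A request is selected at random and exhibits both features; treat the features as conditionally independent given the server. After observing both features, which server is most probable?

node-b

Unnormalized posteriors (prior × likelihood):
  node-c: 0.064 × 0.148 × 0.188 = 0.001780736
  node-b: 0.66 × 0.231 × 0.062 = 0.00945252
  node-f: 0.276 × 0.034 × 0.034 = 0.000319056
Sum = 0.011552312.
Largest term belongs to node-b, so node-b is most probable.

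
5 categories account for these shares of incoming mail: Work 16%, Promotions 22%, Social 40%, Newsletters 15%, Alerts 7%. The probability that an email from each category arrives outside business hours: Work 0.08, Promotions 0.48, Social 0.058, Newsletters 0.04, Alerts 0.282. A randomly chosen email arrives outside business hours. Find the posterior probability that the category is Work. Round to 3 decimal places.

0.076

Unnormalized posteriors (prior × likelihood):
  Work: 0.16 × 0.08 = 0.0128
  Promotions: 0.22 × 0.48 = 0.1056
  Social: 0.4 × 0.058 = 0.0232
  Newsletters: 0.15 × 0.04 = 0.006
  Alerts: 0.07 × 0.282 = 0.01974
Sum = 0.16734.
P(Work | evidence) = 0.0128 / 0.16734 ≈ 0.076.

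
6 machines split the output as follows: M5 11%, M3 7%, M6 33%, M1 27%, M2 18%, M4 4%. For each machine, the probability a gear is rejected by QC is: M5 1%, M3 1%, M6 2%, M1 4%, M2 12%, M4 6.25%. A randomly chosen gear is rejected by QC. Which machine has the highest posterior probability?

M2

Unnormalized posteriors (prior × likelihood):
  M5: 0.11 × 0.01 = 0.0011
  M3: 0.07 × 0.01 = 0.0007
  M6: 0.33 × 0.02 = 0.0066
  M1: 0.27 × 0.04 = 0.0108
  M2: 0.18 × 0.12 = 0.0216
  M4: 0.04 × 0.0625 = 0.0025
Total = 0.0433.
Largest term belongs to M2, so M2 is most probable.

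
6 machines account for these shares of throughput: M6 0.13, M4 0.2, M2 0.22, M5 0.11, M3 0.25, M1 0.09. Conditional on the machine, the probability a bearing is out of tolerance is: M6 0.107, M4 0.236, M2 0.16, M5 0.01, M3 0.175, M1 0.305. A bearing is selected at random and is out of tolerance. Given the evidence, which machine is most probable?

By Bayes' rule, posterior ∝ prior × likelihood:
  M6: 0.13 × 0.107 = 0.01391
  M4: 0.2 × 0.236 = 0.0472
  M2: 0.22 × 0.16 = 0.0352
  M5: 0.11 × 0.01 = 0.0011
  M3: 0.25 × 0.175 = 0.04375
  M1: 0.09 × 0.305 = 0.02745
Normalizing constant = 0.16861.
Largest term belongs to M4, so M4 is most probable.

M4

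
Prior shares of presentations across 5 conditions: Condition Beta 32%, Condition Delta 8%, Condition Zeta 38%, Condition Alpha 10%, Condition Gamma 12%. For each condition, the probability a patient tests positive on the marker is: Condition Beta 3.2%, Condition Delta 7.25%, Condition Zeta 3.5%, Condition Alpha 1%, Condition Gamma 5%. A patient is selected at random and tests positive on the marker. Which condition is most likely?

Condition Zeta

Prior × likelihood for each hypothesis:
  Condition Beta: 0.32 × 0.032 = 0.01024
  Condition Delta: 0.08 × 0.0725 = 0.0058
  Condition Zeta: 0.38 × 0.035 = 0.0133
  Condition Alpha: 0.1 × 0.01 = 0.001
  Condition Gamma: 0.12 × 0.05 = 0.006
Total = 0.03634.
Largest term belongs to Condition Zeta, so Condition Zeta is most probable.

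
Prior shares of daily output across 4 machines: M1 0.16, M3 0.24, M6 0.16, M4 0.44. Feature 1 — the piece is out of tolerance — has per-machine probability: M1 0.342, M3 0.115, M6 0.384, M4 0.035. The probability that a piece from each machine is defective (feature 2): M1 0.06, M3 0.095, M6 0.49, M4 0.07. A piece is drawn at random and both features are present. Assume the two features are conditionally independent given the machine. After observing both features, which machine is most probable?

M6

By Bayes' rule, posterior ∝ prior × likelihood:
  M1: 0.16 × 0.342 × 0.06 = 0.0032832
  M3: 0.24 × 0.115 × 0.095 = 0.002622
  M6: 0.16 × 0.384 × 0.49 = 0.0301056
  M4: 0.44 × 0.035 × 0.07 = 0.001078
Normalizing constant = 0.0370888.
Largest term belongs to M6, so M6 is most probable.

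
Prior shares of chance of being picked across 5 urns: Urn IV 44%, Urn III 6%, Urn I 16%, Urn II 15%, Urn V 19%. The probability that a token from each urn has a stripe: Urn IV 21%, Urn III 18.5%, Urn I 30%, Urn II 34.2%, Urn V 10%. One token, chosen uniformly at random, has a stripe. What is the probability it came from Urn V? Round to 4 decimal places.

Prior × likelihood for each hypothesis:
  Urn IV: 0.44 × 0.21 = 0.0924
  Urn III: 0.06 × 0.185 = 0.0111
  Urn I: 0.16 × 0.3 = 0.048
  Urn II: 0.15 × 0.342 = 0.0513
  Urn V: 0.19 × 0.1 = 0.019
Sum = 0.2218.
P(Urn V | evidence) = 0.019 / 0.2218 ≈ 0.0857.

0.0857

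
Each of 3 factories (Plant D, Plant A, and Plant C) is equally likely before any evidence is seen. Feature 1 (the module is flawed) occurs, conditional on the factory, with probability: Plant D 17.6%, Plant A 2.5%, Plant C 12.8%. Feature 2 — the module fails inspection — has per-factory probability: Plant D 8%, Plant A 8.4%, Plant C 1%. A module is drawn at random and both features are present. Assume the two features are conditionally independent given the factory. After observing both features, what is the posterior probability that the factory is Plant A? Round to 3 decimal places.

Since the prior is uniform, the posterior is proportional to the likelihood:
  Plant D: 0.176 × 0.08 = 0.01408
  Plant A: 0.025 × 0.084 = 0.0021
  Plant C: 0.128 × 0.01 = 0.00128
Total = 0.01746.
P(Plant A | evidence) = 0.0021 / 0.01746 ≈ 0.120.

0.120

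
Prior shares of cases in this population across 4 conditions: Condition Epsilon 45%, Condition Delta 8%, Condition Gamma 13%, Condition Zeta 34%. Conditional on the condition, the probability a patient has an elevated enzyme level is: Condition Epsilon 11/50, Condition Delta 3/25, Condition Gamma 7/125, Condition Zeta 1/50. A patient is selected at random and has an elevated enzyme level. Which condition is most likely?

Condition Epsilon

Compute prior × likelihood for every hypothesis:
  Condition Epsilon: 0.45 × 0.22 = 0.099
  Condition Delta: 0.08 × 0.12 = 0.0096
  Condition Gamma: 0.13 × 0.056 = 0.00728
  Condition Zeta: 0.34 × 0.02 = 0.0068
Sum = 0.12268.
Largest term belongs to Condition Epsilon, so Condition Epsilon is most probable.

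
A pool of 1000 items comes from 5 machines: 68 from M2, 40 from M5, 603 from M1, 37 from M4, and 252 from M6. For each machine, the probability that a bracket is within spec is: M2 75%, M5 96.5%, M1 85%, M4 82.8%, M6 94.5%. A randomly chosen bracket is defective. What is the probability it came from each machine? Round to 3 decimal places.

Taking complements, P(defective | each) = M2 0.25, M5 0.035, M1 0.15, M4 0.172, M6 0.055.
Compute prior × likelihood for every hypothesis:
  M2: 0.068 × 0.25 = 0.017
  M5: 0.04 × 0.035 = 0.0014
  M1: 0.603 × 0.15 = 0.09045
  M4: 0.037 × 0.172 = 0.006364
  M6: 0.252 × 0.055 = 0.01386
Sum = 0.129074.
P(M2 | defective) = 0.017/0.129074 ≈ 0.132
P(M5 | defective) = 0.0014/0.129074 ≈ 0.011
P(M1 | defective) = 0.09045/0.129074 ≈ 0.701
P(M4 | defective) = 0.006364/0.129074 ≈ 0.049
P(M6 | defective) = 0.01386/0.129074 ≈ 0.107

M2 0.132, M5 0.011, M1 0.701, M4 0.049, M6 0.107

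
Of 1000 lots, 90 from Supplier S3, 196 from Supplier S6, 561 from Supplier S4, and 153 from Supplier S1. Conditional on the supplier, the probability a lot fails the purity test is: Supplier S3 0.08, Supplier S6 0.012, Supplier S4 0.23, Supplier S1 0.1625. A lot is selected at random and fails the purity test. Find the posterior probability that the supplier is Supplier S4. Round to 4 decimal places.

Compute prior × likelihood for every hypothesis:
  Supplier S3: 0.09 × 0.08 = 0.0072
  Supplier S6: 0.196 × 0.012 = 0.002352
  Supplier S4: 0.561 × 0.23 = 0.12903
  Supplier S1: 0.153 × 0.1625 = 0.0248625
Total = 0.1634445.
P(Supplier S4 | evidence) = 0.12903 / 0.1634445 ≈ 0.7894.

0.7894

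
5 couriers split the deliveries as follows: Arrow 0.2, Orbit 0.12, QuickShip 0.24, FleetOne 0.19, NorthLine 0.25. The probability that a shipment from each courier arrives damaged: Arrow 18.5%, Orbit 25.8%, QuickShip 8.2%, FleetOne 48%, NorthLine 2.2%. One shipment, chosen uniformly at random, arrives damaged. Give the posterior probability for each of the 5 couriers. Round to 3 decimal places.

Arrow 0.201, Orbit 0.168, QuickShip 0.107, FleetOne 0.495, NorthLine 0.030

Prior × likelihood for each hypothesis:
  Arrow: 0.2 × 0.185 = 0.037
  Orbit: 0.12 × 0.258 = 0.03096
  QuickShip: 0.24 × 0.082 = 0.01968
  FleetOne: 0.19 × 0.48 = 0.0912
  NorthLine: 0.25 × 0.022 = 0.0055
Total = 0.18434.
P(Arrow | damaged) = 0.037/0.18434 ≈ 0.201
P(Orbit | damaged) = 0.03096/0.18434 ≈ 0.168
P(QuickShip | damaged) = 0.01968/0.18434 ≈ 0.107
P(FleetOne | damaged) = 0.0912/0.18434 ≈ 0.495
P(NorthLine | damaged) = 0.0055/0.18434 ≈ 0.030
(Check: 0.201+0.168+0.107+0.495+0.030 = 1.001.)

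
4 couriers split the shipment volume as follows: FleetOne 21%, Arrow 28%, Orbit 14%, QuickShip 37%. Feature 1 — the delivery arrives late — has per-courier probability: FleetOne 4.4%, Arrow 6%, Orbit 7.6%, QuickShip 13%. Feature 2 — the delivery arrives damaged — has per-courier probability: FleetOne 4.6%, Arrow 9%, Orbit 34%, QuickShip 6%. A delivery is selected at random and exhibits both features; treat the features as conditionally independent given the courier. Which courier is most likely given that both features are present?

Orbit

By Bayes' rule, posterior ∝ prior × likelihood:
  FleetOne: 0.21 × 0.044 × 0.046 = 0.00042504
  Arrow: 0.28 × 0.06 × 0.09 = 0.001512
  Orbit: 0.14 × 0.076 × 0.34 = 0.0036176
  QuickShip: 0.37 × 0.13 × 0.06 = 0.002886
Total = 0.00844064.
Largest term belongs to Orbit, so Orbit is most probable.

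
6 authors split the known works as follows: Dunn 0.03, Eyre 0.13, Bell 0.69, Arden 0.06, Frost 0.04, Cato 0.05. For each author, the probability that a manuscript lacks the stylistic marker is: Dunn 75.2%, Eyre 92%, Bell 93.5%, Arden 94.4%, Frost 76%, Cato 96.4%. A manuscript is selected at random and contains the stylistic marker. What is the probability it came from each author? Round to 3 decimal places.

Dunn 0.096, Eyre 0.134, Bell 0.579, Arden 0.043, Frost 0.124, Cato 0.023

Taking complements, P(marker | each) = Dunn 0.248, Eyre 0.08, Bell 0.065, Arden 0.056, Frost 0.24, Cato 0.036.
Prior × likelihood for each hypothesis:
  Dunn: 0.03 × 0.248 = 0.00744
  Eyre: 0.13 × 0.08 = 0.0104
  Bell: 0.69 × 0.065 = 0.04485
  Arden: 0.06 × 0.056 = 0.00336
  Frost: 0.04 × 0.24 = 0.0096
  Cato: 0.05 × 0.036 = 0.0018
Normalizing constant = 0.07745.
P(Dunn | marker) = 0.00744/0.07745 ≈ 0.096
P(Eyre | marker) = 0.0104/0.07745 ≈ 0.134
P(Bell | marker) = 0.04485/0.07745 ≈ 0.579
P(Arden | marker) = 0.00336/0.07745 ≈ 0.043
P(Frost | marker) = 0.0096/0.07745 ≈ 0.124
P(Cato | marker) = 0.0018/0.07745 ≈ 0.023
(Check: 0.096+0.134+0.579+0.043+0.124+0.023 = 0.999.)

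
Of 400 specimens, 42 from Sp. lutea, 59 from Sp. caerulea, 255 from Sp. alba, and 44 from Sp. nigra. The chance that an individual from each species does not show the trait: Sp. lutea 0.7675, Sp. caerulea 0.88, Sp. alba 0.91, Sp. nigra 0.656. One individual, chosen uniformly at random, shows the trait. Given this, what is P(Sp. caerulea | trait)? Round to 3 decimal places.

Taking complements, P(trait | each) = Sp. lutea 0.2325, Sp. caerulea 0.12, Sp. alba 0.09, Sp. nigra 0.344.
Unnormalized posteriors (prior × likelihood):
  Sp. lutea: 0.105 × 0.2325 = 0.0244125
  Sp. caerulea: 0.1475 × 0.12 = 0.0177
  Sp. alba: 0.6375 × 0.09 = 0.057375
  Sp. nigra: 0.11 × 0.344 = 0.03784
Total = 0.1373275.
P(Sp. caerulea | evidence) = 0.0177 / 0.1373275 ≈ 0.129.

0.129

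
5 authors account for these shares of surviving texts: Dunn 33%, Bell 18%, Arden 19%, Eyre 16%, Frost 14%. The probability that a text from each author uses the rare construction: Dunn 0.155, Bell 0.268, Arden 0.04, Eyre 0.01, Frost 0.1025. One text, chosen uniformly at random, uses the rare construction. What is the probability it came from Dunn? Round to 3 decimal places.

0.416

Prior × likelihood for each hypothesis:
  Dunn: 0.33 × 0.155 = 0.05115
  Bell: 0.18 × 0.268 = 0.04824
  Arden: 0.19 × 0.04 = 0.0076
  Eyre: 0.16 × 0.01 = 0.0016
  Frost: 0.14 × 0.1025 = 0.01435
Sum = 0.12294.
P(Dunn | evidence) = 0.05115 / 0.12294 ≈ 0.416.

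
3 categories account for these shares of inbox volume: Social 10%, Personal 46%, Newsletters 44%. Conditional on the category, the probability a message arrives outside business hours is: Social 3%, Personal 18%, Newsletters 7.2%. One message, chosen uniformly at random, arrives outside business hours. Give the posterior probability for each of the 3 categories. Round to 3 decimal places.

Social 0.026, Personal 0.705, Newsletters 0.270

Prior × likelihood for each hypothesis:
  Social: 0.1 × 0.03 = 0.003
  Personal: 0.46 × 0.18 = 0.0828
  Newsletters: 0.44 × 0.072 = 0.03168
Sum = 0.11748.
P(Social | off-hours) = 0.003/0.11748 ≈ 0.026
P(Personal | off-hours) = 0.0828/0.11748 ≈ 0.705
P(Newsletters | off-hours) = 0.03168/0.11748 ≈ 0.270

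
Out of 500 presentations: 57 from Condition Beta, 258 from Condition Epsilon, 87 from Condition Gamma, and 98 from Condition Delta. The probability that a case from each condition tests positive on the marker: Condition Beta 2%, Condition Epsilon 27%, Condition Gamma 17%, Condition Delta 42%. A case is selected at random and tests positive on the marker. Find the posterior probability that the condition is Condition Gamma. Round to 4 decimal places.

0.1167

Unnormalized posteriors (prior × likelihood):
  Condition Beta: 0.114 × 0.02 = 0.00228
  Condition Epsilon: 0.516 × 0.27 = 0.13932
  Condition Gamma: 0.174 × 0.17 = 0.02958
  Condition Delta: 0.196 × 0.42 = 0.08232
Normalizing constant = 0.2535.
P(Condition Gamma | evidence) = 0.02958 / 0.2535 ≈ 0.1167.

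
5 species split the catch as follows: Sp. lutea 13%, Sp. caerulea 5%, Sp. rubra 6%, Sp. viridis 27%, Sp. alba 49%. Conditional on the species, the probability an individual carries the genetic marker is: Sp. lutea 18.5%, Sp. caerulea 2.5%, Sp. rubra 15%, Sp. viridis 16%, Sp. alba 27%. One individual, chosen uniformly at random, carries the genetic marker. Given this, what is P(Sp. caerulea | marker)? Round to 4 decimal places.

0.0060

By Bayes' rule, posterior ∝ prior × likelihood:
  Sp. lutea: 0.13 × 0.185 = 0.02405
  Sp. caerulea: 0.05 × 0.025 = 0.00125
  Sp. rubra: 0.06 × 0.15 = 0.009
  Sp. viridis: 0.27 × 0.16 = 0.0432
  Sp. alba: 0.49 × 0.27 = 0.1323
Normalizing constant = 0.2098.
P(Sp. caerulea | evidence) = 0.00125 / 0.2098 ≈ 0.0060.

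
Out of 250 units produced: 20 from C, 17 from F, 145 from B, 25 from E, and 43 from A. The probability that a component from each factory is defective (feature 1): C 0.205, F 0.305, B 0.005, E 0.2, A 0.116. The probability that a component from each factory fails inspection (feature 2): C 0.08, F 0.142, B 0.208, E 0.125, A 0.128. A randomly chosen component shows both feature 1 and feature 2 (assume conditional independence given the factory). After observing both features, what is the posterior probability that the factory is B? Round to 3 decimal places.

0.061

Prior × likelihood for each hypothesis:
  C: 0.08 × 0.205 × 0.08 = 0.001312
  F: 0.068 × 0.305 × 0.142 = 0.00294508
  B: 0.58 × 0.005 × 0.208 = 0.0006032
  E: 0.1 × 0.2 × 0.125 = 0.0025
  A: 0.172 × 0.116 × 0.128 = 0.002553856
Sum = 0.009914136.
P(B | evidence) = 0.0006032 / 0.009914136 ≈ 0.061.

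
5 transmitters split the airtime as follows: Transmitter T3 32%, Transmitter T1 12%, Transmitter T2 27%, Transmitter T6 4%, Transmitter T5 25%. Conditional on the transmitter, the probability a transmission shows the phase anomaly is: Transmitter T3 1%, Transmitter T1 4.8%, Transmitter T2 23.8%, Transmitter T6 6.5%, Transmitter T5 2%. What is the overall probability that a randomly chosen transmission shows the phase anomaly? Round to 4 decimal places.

0.0808

By Bayes' rule, posterior ∝ prior × likelihood:
  Transmitter T3: 0.32 × 0.01 = 0.0032
  Transmitter T1: 0.12 × 0.048 = 0.00576
  Transmitter T2: 0.27 × 0.238 = 0.06426
  Transmitter T6: 0.04 × 0.065 = 0.0026
  Transmitter T5: 0.25 × 0.02 = 0.005
P(anomaly) = 0.0032 + 0.00576 + 0.06426 + 0.0026 + 0.005 = 0.08082 → 0.0808.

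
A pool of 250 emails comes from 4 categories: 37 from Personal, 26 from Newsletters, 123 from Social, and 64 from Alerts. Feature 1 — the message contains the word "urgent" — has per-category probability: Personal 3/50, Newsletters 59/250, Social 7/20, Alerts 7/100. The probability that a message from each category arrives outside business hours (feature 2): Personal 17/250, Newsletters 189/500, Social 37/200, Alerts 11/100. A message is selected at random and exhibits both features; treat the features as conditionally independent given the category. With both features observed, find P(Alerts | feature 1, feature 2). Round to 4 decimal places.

0.0451

Compute prior × likelihood for every hypothesis:
  Personal: 0.148 × 0.06 × 0.068 = 0.00060384
  Newsletters: 0.104 × 0.236 × 0.378 = 0.009277632
  Social: 0.492 × 0.35 × 0.185 = 0.031857
  Alerts: 0.256 × 0.07 × 0.11 = 0.0019712
Normalizing constant = 0.043709672.
P(Alerts | evidence) = 0.0019712 / 0.043709672 ≈ 0.0451.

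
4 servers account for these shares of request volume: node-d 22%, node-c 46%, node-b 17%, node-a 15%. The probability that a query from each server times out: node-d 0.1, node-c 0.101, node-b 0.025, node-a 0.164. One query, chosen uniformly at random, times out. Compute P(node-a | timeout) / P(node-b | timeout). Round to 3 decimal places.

5.788

Unnormalized posteriors (prior × likelihood):
  node-d: 0.22 × 0.1 = 0.022
  node-c: 0.46 × 0.101 = 0.04646
  node-b: 0.17 × 0.025 = 0.00425
  node-a: 0.15 × 0.164 = 0.0246
Total = 0.09731.
The ratio is 0.0246 / 0.00425 (the normalizer cancels) = 5.788.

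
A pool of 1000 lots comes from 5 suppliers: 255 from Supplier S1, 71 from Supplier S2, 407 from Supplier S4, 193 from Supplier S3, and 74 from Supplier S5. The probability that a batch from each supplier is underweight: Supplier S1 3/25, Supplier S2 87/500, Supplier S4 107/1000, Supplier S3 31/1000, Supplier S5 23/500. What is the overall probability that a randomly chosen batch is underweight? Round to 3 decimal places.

0.096

Prior × likelihood for each hypothesis:
  Supplier S1: 0.255 × 0.12 = 0.0306
  Supplier S2: 0.071 × 0.174 = 0.012354
  Supplier S4: 0.407 × 0.107 = 0.043549
  Supplier S3: 0.193 × 0.031 = 0.005983
  Supplier S5: 0.074 × 0.046 = 0.003404
P(underweight) = 0.0306 + 0.012354 + 0.043549 + 0.005983 + 0.003404 = 0.09589 → 0.096.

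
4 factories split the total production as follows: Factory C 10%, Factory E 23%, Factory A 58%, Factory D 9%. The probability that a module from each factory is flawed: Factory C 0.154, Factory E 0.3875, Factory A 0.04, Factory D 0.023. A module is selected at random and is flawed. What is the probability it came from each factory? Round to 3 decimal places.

Compute prior × likelihood for every hypothesis:
  Factory C: 0.1 × 0.154 = 0.0154
  Factory E: 0.23 × 0.3875 = 0.089125
  Factory A: 0.58 × 0.04 = 0.0232
  Factory D: 0.09 × 0.023 = 0.00207
Sum = 0.129795.
P(Factory C | flawed) = 0.0154/0.129795 ≈ 0.119
P(Factory E | flawed) = 0.089125/0.129795 ≈ 0.687
P(Factory A | flawed) = 0.0232/0.129795 ≈ 0.179
P(Factory D | flawed) = 0.00207/0.129795 ≈ 0.016

Factory C 0.119, Factory E 0.687, Factory A 0.179, Factory D 0.016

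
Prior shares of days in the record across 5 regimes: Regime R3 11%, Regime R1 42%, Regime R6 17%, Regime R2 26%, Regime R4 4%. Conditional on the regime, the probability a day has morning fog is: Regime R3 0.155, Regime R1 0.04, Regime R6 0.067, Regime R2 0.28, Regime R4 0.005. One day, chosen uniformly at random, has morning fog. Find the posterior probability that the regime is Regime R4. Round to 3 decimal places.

Compute prior × likelihood for every hypothesis:
  Regime R3: 0.11 × 0.155 = 0.01705
  Regime R1: 0.42 × 0.04 = 0.0168
  Regime R6: 0.17 × 0.067 = 0.01139
  Regime R2: 0.26 × 0.28 = 0.0728
  Regime R4: 0.04 × 0.005 = 0.0002
Total = 0.11824.
P(Regime R4 | evidence) = 0.0002 / 0.11824 ≈ 0.002.

0.002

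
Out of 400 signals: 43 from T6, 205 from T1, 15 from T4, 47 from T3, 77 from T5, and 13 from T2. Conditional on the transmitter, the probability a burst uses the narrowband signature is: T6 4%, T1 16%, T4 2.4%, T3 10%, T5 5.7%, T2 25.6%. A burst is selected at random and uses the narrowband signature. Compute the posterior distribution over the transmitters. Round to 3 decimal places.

By Bayes' rule, posterior ∝ prior × likelihood:
  T6: 0.1075 × 0.04 = 0.0043
  T1: 0.5125 × 0.16 = 0.082
  T4: 0.0375 × 0.024 = 0.0009
  T3: 0.1175 × 0.1 = 0.01175
  T5: 0.1925 × 0.057 = 0.0109725
  T2: 0.0325 × 0.256 = 0.00832
Sum = 0.1182425.
P(T6 | narrowband) = 0.0043/0.1182425 ≈ 0.036
P(T1 | narrowband) = 0.082/0.1182425 ≈ 0.693
P(T4 | narrowband) = 0.0009/0.1182425 ≈ 0.008
P(T3 | narrowband) = 0.01175/0.1182425 ≈ 0.099
P(T5 | narrowband) = 0.0109725/0.1182425 ≈ 0.093
P(T2 | narrowband) = 0.00832/0.1182425 ≈ 0.070

T6 0.036, T1 0.693, T4 0.008, T3 0.099, T5 0.093, T2 0.070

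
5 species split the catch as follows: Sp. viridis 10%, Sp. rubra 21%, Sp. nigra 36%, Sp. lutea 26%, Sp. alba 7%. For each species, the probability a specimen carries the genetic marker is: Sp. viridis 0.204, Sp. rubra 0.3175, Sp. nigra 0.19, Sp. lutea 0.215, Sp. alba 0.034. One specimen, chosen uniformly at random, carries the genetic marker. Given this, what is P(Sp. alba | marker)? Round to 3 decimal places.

Unnormalized posteriors (prior × likelihood):
  Sp. viridis: 0.1 × 0.204 = 0.0204
  Sp. rubra: 0.21 × 0.3175 = 0.066675
  Sp. nigra: 0.36 × 0.19 = 0.0684
  Sp. lutea: 0.26 × 0.215 = 0.0559
  Sp. alba: 0.07 × 0.034 = 0.00238
Normalizing constant = 0.213755.
P(Sp. alba | evidence) = 0.00238 / 0.213755 ≈ 0.011.

0.011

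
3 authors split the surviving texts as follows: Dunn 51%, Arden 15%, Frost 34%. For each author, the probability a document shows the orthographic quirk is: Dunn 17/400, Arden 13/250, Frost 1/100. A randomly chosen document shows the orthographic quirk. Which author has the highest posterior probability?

Compute prior × likelihood for every hypothesis:
  Dunn: 0.51 × 0.0425 = 0.021675
  Arden: 0.15 × 0.052 = 0.0078
  Frost: 0.34 × 0.01 = 0.0034
Normalizing constant = 0.032875.
Largest term belongs to Dunn, so Dunn is most probable.

Dunn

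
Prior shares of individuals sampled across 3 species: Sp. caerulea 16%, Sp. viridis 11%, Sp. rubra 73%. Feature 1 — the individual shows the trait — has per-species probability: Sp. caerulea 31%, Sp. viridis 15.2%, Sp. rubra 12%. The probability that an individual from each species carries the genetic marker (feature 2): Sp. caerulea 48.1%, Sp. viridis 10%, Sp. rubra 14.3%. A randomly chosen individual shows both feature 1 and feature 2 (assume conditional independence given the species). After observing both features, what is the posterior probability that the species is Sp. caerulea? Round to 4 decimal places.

By Bayes' rule, posterior ∝ prior × likelihood:
  Sp. caerulea: 0.16 × 0.31 × 0.481 = 0.0238576
  Sp. viridis: 0.11 × 0.152 × 0.1 = 0.001672
  Sp. rubra: 0.73 × 0.12 × 0.143 = 0.0125268
Total = 0.0380564.
P(Sp. caerulea | evidence) = 0.0238576 / 0.0380564 ≈ 0.6269.

0.6269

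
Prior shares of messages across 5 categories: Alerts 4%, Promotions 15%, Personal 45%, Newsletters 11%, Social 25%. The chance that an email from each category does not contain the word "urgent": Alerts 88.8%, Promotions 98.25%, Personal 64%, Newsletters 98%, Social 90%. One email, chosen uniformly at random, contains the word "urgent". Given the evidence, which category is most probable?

Taking complements, P(urgent-flag | each) = Alerts 0.112, Promotions 0.0175, Personal 0.36, Newsletters 0.02, Social 0.1.
Prior × likelihood for each hypothesis:
  Alerts: 0.04 × 0.112 = 0.00448
  Promotions: 0.15 × 0.0175 = 0.002625
  Personal: 0.45 × 0.36 = 0.162
  Newsletters: 0.11 × 0.02 = 0.0022
  Social: 0.25 × 0.1 = 0.025
Sum = 0.196305.
Largest term belongs to Personal, so Personal is most probable.

Personal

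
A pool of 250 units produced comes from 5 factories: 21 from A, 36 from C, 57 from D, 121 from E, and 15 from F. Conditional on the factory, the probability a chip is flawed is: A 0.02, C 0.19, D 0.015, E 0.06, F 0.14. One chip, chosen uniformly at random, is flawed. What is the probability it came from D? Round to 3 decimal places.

Unnormalized posteriors (prior × likelihood):
  A: 0.084 × 0.02 = 0.00168
  C: 0.144 × 0.19 = 0.02736
  D: 0.228 × 0.015 = 0.00342
  E: 0.484 × 0.06 = 0.02904
  F: 0.06 × 0.14 = 0.0084
Sum = 0.0699.
P(D | evidence) = 0.00342 / 0.0699 ≈ 0.049.

0.049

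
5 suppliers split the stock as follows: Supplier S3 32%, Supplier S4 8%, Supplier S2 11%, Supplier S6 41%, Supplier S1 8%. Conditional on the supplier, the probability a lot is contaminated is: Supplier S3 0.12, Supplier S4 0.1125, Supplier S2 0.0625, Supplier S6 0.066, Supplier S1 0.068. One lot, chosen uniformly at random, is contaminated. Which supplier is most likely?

Compute prior × likelihood for every hypothesis:
  Supplier S3: 0.32 × 0.12 = 0.0384
  Supplier S4: 0.08 × 0.1125 = 0.009
  Supplier S2: 0.11 × 0.0625 = 0.006875
  Supplier S6: 0.41 × 0.066 = 0.02706
  Supplier S1: 0.08 × 0.068 = 0.00544
Total = 0.086775.
Largest term belongs to Supplier S3, so Supplier S3 is most probable.

Supplier S3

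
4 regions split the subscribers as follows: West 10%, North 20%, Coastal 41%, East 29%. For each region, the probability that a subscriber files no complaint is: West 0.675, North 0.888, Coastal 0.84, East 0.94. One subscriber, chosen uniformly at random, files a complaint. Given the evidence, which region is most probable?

Coastal

Taking complements, P(complaint | each) = West 0.325, North 0.112, Coastal 0.16, East 0.06.
Compute prior × likelihood for every hypothesis:
  West: 0.1 × 0.325 = 0.0325
  North: 0.2 × 0.112 = 0.0224
  Coastal: 0.41 × 0.16 = 0.0656
  East: 0.29 × 0.06 = 0.0174
Sum = 0.1379.
Largest term belongs to Coastal, so Coastal is most probable.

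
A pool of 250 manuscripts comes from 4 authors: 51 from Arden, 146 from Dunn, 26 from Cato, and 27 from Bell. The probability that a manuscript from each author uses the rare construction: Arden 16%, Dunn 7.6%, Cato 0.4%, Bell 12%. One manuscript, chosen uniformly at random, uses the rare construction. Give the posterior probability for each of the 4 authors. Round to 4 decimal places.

Compute prior × likelihood for every hypothesis:
  Arden: 0.204 × 0.16 = 0.03264
  Dunn: 0.584 × 0.076 = 0.044384
  Cato: 0.104 × 0.004 = 0.000416
  Bell: 0.108 × 0.12 = 0.01296
Sum = 0.0904.
P(Arden | rare-form) = 0.03264/0.0904 ≈ 0.3611
P(Dunn | rare-form) = 0.044384/0.0904 ≈ 0.4910
P(Cato | rare-form) = 0.000416/0.0904 ≈ 0.0046
P(Bell | rare-form) = 0.01296/0.0904 ≈ 0.1434
(Check: 0.3611+0.4910+0.0046+0.1434 = 1.0001.)

Arden 0.3611, Dunn 0.4910, Cato 0.0046, Bell 0.1434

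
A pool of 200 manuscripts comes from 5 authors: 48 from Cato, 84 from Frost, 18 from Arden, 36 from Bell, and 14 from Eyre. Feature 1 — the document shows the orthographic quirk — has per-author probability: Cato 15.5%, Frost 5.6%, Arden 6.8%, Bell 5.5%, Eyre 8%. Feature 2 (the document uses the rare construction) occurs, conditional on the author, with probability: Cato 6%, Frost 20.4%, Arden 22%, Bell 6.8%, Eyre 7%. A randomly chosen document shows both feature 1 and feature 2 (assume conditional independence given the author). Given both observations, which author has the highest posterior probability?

Frost

By Bayes' rule, posterior ∝ prior × likelihood:
  Cato: 0.24 × 0.155 × 0.06 = 0.002232
  Frost: 0.42 × 0.056 × 0.204 = 0.00479808
  Arden: 0.09 × 0.068 × 0.22 = 0.0013464
  Bell: 0.18 × 0.055 × 0.068 = 0.0006732
  Eyre: 0.07 × 0.08 × 0.07 = 0.000392
Sum = 0.00944168.
Largest term belongs to Frost, so Frost is most probable.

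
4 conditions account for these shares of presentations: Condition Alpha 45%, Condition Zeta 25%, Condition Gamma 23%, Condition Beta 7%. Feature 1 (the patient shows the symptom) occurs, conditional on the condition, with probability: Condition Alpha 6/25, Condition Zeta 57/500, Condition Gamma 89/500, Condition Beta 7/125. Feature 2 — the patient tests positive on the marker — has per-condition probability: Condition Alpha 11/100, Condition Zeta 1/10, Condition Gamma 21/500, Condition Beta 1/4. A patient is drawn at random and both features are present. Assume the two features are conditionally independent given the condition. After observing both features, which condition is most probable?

Prior × likelihood for each hypothesis:
  Condition Alpha: 0.45 × 0.24 × 0.11 = 0.01188
  Condition Zeta: 0.25 × 0.114 × 0.1 = 0.00285
  Condition Gamma: 0.23 × 0.178 × 0.042 = 0.00171948
  Condition Beta: 0.07 × 0.056 × 0.25 = 0.00098
Total = 0.01742948.
Largest term belongs to Condition Alpha, so Condition Alpha is most probable.

Condition Alpha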